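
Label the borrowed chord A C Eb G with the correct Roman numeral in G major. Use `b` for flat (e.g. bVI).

iiø7

The root A is the diatonic 2nd degree of G major; the borrowing shows in the chord quality. Diatonically G major has Am (ii) on that degree; A–C–Eb–G is instead the half-diminished-seventh chord native to G minor, so it takes the label iiø7.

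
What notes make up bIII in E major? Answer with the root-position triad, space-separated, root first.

The root of bIII is the lowered 3rd degree: G# becomes G. Stacking thirds in E minor on G gives G–B–D.

G B D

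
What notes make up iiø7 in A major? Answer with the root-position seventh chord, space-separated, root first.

B D F A

The root, B, is scale degree 2 — the same note in A major and A minor; only the chord quality changes. Stacking thirds in A minor on B gives B–D–F–A.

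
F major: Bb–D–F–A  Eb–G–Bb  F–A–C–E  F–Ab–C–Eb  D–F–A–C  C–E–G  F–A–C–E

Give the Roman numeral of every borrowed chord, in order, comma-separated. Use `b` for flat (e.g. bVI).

The diatonic triads in F major are F, Gm, Am, Bb, C, Dm, Edim. Bb–D–F–A = Bbmaj7, F–A–C–E = Fmaj7, D–F–A–C = Dm7 and C–E–G = C are all diatonic. Eb–G–Bb is not: scale degree 7 in F major carries Edim (vii°). In F minor the chord on that degree is Eb, so here it functions as bVII, borrowed from the parallel minor. F–Ab–C–Eb is not: scale degree 1 in F major carries F (I). In F minor the chord on that degree is Fm7, so here it functions as i7, borrowed from the parallel minor.

bVII, i7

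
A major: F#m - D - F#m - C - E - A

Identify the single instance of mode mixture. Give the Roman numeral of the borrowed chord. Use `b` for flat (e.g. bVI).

bIII

The diatonic triads in A major are A, Bm, C#m, D, E, F#m, G#dim. F#m, D, E and A are all diatonic. C (C–E–G) is not: scale degree 3 in A major carries C#m (iii). In A minor the chord on that degree is C, so here it functions as bIII, borrowed from the parallel minor.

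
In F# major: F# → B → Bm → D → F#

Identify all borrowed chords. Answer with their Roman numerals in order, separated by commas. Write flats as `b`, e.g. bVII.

iv, bVI

F# major has the diatonic set F#, G#m, A#m, B, C#, D#m, E#dim. F# and B both belong to that set. Bm (B–D–F#) doesn't fit — on degree 4 F# major would have B (IV). Bm is the degree-4 chord of F# minor, so it is the borrowed iv. D (D–F#–A) is not: scale degree 6 in F# major carries D#m (vi). In F# minor the chord on that degree is D, so here it functions as bVI, borrowed from the parallel minor.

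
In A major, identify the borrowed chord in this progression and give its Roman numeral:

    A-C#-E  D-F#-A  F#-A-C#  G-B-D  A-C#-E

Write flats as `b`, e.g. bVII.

bVII

A major has the diatonic set A, Bm, C#m, D, E, F#m, G#dim. A–C#–E = A, D–F#–A = D and F#–A–C# = F#m all belong to that set. G–B–D is not: scale degree 7 in A major carries G#dim (vii°). In A minor the chord on that degree is G, so here it functions as bVII, borrowed from the parallel minor.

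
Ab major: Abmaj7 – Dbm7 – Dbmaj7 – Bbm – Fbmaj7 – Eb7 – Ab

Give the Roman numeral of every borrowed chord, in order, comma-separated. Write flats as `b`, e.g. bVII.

Ab major has the diatonic set Ab, Bbm, Cm, Db, Eb, Fm, Gdim. Abmaj7, Dbmaj7, Bbm, Eb7 and Ab are all diatonic. But Dbm7 (Db–Fb–Ab–Cb) is foreign: the diatonic IV on degree 4 is Db, whereas Dbm7 comes from Ab minor. It is labeled iv7. Fbmaj7 (Fb–Ab–Cb–Eb) is not: scale degree 6 in Ab major carries Fm (vi). In Ab minor the chord on that degree is Fbmaj7, so here it functions as bVImaj7, borrowed from the parallel minor.

iv7, bVImaj7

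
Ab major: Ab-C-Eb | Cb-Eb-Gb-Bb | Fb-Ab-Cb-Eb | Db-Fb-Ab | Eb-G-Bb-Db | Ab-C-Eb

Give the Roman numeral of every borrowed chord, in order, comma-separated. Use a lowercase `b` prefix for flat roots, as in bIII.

bIIImaj7, bVImaj7, iv

Ab major has the diatonic set Ab, Bbm, Cm, Db, Eb, Fm, Gdim. Ab–C–Eb = Ab and Eb–G–Bb–Db = Eb7 are both diatonic. Cb–Eb–Gb–Bb doesn't fit — on degree 3 Ab major would have Cm (iii). Cbmaj7 is the degree-3 chord of Ab minor, so it is the borrowed bIIImaj7. Fb–Ab–Cb–Eb is not: scale degree 6 in Ab major carries Fm (vi). In Ab minor the chord on that degree is Fbmaj7, so here it functions as bVImaj7, borrowed from the parallel minor. Db–Fb–Ab is not: scale degree 4 in Ab major carries Db (IV). In Ab minor the chord on that degree is Dbm, so here it functions as iv, borrowed from the parallel minor.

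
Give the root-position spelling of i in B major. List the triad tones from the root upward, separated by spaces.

B D F#

The root, B, is scale degree 1 — the same note in B major and B minor; only the chord quality changes. In B minor the chord on B is B–D–F#.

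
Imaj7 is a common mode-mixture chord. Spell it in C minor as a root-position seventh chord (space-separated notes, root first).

The root, C, is scale degree 1 — the same note in C minor and C major; only the chord quality changes. Stacking thirds in C major on C gives C–E–G–B.

C E G B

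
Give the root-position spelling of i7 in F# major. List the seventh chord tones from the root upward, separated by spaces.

i7 is built on scale degree 1, which is F# in both F# major and its parallel. Stacking thirds in F# minor on F# gives F#–A–C#–E.

F# A C# E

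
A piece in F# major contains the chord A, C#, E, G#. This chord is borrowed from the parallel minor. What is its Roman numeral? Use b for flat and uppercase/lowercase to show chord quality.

A is the lowered form of scale degree 3 in F# major (the diatonic degree 3 is A#). A–C#–E–G# is a major-seventh chord — the form found in F# minor, not the diatonic iii (A#m). Borrowed into F# major it is written bIIImaj7.

bIIImaj7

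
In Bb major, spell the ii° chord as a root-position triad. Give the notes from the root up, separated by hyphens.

The root, C, is scale degree 2 — the same note in Bb major and Bb minor; only the chord quality changes. Building the diminished chord from the parallel minor on C: C–Eb–Gb.

C-Eb-Gb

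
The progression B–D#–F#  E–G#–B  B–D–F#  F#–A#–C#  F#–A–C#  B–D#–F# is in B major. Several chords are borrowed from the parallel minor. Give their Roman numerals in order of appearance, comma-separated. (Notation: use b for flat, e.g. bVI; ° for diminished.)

i, v

In B major the diatonic chords are B, C#m, D#m, E, F#, G#m, A#dim. B–D#–F# = B, E–G#–B = E and F#–A#–C# = F# all belong to that set. B–D–F# is not: scale degree 1 in B major carries B (I). In B minor the chord on that degree is Bm, so here it functions as i, borrowed from the parallel minor. F#–A–C# doesn't fit — on degree 5 B major would have F# (V). F#m is the degree-5 chord of B minor, so it is the borrowed v.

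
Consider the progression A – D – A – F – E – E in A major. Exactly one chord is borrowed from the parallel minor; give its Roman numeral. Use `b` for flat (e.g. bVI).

In A major the diatonic chords are A, Bm, C#m, D, E, F#m, G#dim. A, D and E all belong to that set. F (F–A–C) is not: scale degree 6 in A major carries F#m (vi). In A minor the chord on that degree is F, so here it functions as bVI, borrowed from the parallel minor.

bVI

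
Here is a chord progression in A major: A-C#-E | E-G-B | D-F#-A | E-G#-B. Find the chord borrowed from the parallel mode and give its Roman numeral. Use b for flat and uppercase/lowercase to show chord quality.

v

A major has the diatonic set A, Bm, C#m, D, E, F#m, G#dim. A–C#–E = A, D–F#–A = D and E–G#–B = E are all diatonic. But E–G–B is foreign: the diatonic V on degree 5 is E, whereas Em comes from A minor. It is labeled v.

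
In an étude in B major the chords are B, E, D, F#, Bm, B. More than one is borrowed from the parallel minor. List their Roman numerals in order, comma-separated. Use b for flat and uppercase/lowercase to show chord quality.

In B major the diatonic chords are B, C#m, D#m, E, F#, G#m, A#dim. B, E and F# all belong to that set. D (D–F#–A) doesn't fit — on degree 3 B major would have D#m (iii). D is the degree-3 chord of B minor, so it is the borrowed bIII. But Bm (B–D–F#) is foreign: the diatonic I on degree 1 is B, whereas Bm comes from B minor. It is labeled i.

bIII, i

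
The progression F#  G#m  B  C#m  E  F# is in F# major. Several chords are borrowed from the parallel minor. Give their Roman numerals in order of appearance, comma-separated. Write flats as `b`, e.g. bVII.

F# major has the diatonic set F#, G#m, A#m, B, C#, D#m, E#dim. Of the given chords, F#, G#m and B are diatonic. C#m (C#–E–G#) is not: scale degree 5 in F# major carries C# (V). In F# minor the chord on that degree is C#m, so here it functions as v, borrowed from the parallel minor. E (E–G#–B) doesn't fit — on degree 7 F# major would have E#dim (vii°). E is the degree-7 chord of F# minor, so it is the borrowed bVII.

v, bVII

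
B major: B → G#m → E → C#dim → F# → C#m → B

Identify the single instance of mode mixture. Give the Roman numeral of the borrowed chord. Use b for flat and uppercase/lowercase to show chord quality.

ii°

The diatonic triads in B major are B, C#m, D#m, E, F#, G#m, A#dim. B, G#m, E, F# and C#m all belong to that set. C#dim (C#–E–G) doesn't fit — on degree 2 B major would have C#m (ii). C#dim is the degree-2 chord of B minor, so it is the borrowed ii°.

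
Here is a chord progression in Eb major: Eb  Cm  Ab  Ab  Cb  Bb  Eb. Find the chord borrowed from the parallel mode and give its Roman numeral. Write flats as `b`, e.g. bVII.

bVI

The diatonic triads in Eb major are Eb, Fm, Gm, Ab, Bb, Cm, Ddim. Eb, Cm, Ab and Bb all belong to that set. Cb (Cb–Eb–Gb) doesn't fit — on degree 6 Eb major would have Cm (vi). Cb is the degree-6 chord of Eb minor, so it is the borrowed bVI.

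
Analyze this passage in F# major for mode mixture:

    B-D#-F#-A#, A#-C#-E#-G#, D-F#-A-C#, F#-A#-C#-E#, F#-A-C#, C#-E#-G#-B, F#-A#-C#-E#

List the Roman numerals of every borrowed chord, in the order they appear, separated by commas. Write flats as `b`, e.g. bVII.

The diatonic triads in F# major are F#, G#m, A#m, B, C#, D#m, E#dim. B–D#–F#–A# = Bmaj7, A#–C#–E#–G# = A#m7, F#–A#–C#–E# = F#maj7 and C#–E#–G#–B = C#7 all belong to that set. D–F#–A–C# is not: scale degree 6 in F# major carries D#m (vi). In F# minor the chord on that degree is Dmaj7, so here it functions as bVImaj7, borrowed from the parallel minor. F#–A–C# is not: scale degree 1 in F# major carries F# (I). In F# minor the chord on that degree is F#m, so here it functions as i, borrowed from the parallel minor.

bVImaj7, i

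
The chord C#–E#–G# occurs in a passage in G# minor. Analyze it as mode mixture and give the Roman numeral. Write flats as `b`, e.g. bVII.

C# is scale degree 4 in G# minor. The diatonic chord on degree 4 would be C#m (iv), but C#–E#–G# is the major chord from G# major. As a borrowed chord it is labeled IV.

IV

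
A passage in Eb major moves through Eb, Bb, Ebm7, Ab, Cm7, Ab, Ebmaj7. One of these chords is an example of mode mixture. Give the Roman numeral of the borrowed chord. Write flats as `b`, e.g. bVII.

i7

Eb major has the diatonic set Eb, Fm, Gm, Ab, Bb, Cm, Ddim. Eb, Bb, Ab, Cm7 and Ebmaj7 all belong to that set. Ebm7 (Eb–Gb–Bb–Db) is not: scale degree 1 in Eb major carries Eb (I). In Eb minor the chord on that degree is Ebm7, so here it functions as i7, borrowed from the parallel minor.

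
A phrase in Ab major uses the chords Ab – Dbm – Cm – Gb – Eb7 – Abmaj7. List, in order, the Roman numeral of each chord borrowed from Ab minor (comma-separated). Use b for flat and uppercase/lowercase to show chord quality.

Ab major has the diatonic set Ab, Bbm, Cm, Db, Eb, Fm, Gdim. Ab, Cm, Eb7 and Abmaj7 all belong to that set. But Dbm (Db–Fb–Ab) is foreign: the diatonic IV on degree 4 is Db, whereas Dbm comes from Ab minor. It is labeled iv. Gb (Gb–Bb–Db) doesn't fit — on degree 7 Ab major would have Gdim (vii°). Gb is the degree-7 chord of Ab minor, so it is the borrowed bVII.

iv, bVII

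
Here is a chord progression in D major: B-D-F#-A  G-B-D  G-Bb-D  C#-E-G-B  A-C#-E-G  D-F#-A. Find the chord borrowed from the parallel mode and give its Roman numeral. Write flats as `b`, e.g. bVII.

iv

In D major the diatonic chords are D, Em, F#m, G, A, Bm, C#dim. B–D–F#–A = Bm7, G–B–D = G, C#–E–G–B = C#m7b5, A–C#–E–G = A7 and D–F#–A = D all belong to that set. G–Bb–D is not: scale degree 4 in D major carries G (IV). In D minor the chord on that degree is Gm, so here it functions as iv, borrowed from the parallel minor.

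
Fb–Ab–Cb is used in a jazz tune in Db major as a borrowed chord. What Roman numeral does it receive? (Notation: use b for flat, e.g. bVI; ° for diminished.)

bIII

The root Fb is the lowered 3rd scale degree — diatonically Db major has F there. The diatonic chord on degree 3 would be Fm (iii), but Fb–Ab–Cb is the major chord from Db minor. As a borrowed chord it is labeled bIII.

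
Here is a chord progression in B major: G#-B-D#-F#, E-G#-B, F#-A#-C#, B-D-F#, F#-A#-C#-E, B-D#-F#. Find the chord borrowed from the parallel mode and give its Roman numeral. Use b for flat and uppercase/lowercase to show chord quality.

i

The diatonic triads in B major are B, C#m, D#m, E, F#, G#m, A#dim. G#–B–D#–F# = G#m7, E–G#–B = E, F#–A#–C# = F#, F#–A#–C#–E = F#7 and B–D#–F# = B are all diatonic. B–D–F# doesn't fit — on degree 1 B major would have B (I). Bm is the degree-1 chord of B minor, so it is the borrowed i.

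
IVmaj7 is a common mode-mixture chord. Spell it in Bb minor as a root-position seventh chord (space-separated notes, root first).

IVmaj7 is built on scale degree 4, which is Eb in both Bb minor and its parallel. Stacking thirds in Bb major on Eb gives Eb–G–Bb–D.

Eb G Bb D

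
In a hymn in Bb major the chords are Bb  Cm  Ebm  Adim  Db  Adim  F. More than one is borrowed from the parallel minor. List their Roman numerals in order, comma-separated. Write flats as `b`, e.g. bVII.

iv, bIII

The diatonic triads in Bb major are Bb, Cm, Dm, Eb, F, Gm, Adim. Of the given chords, Bb, Cm, Adim and F are diatonic. But Ebm (Eb–Gb–Bb) is foreign: the diatonic IV on degree 4 is Eb, whereas Ebm comes from Bb minor. It is labeled iv. Db (Db–F–Ab) doesn't fit — on degree 3 Bb major would have Dm (iii). Db is the degree-3 chord of Bb minor, so it is the borrowed bIII.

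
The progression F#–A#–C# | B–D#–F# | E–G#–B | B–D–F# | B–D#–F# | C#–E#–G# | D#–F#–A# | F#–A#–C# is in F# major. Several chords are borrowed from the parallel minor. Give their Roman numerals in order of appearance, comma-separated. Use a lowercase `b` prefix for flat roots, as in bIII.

F# major has the diatonic set F#, G#m, A#m, B, C#, D#m, E#dim. F#–A#–C# = F#, B–D#–F# = B, C#–E#–G# = C# and D#–F#–A# = D#m all belong to that set. E–G#–B doesn't fit — on degree 7 F# major would have E#dim (vii°). E is the degree-7 chord of F# minor, so it is the borrowed bVII. But B–D–F# is foreign: the diatonic IV on degree 4 is B, whereas Bm comes from F# minor. It is labeled iv.

bVII, iv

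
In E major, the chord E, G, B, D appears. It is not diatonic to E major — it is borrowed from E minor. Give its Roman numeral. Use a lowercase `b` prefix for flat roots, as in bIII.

i7

E is scale degree 1 in E major. E–G–B–D is a minor-seventh chord — the form found in E minor, not the diatonic I (E). Borrowed into E major it is written i7.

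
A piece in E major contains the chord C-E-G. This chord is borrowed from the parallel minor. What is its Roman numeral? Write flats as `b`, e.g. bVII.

bVI

The root C is the lowered 6th scale degree — diatonically E major has C# there. Diatonically E major has C#m (vi) on that degree; C–E–G is instead the major chord native to E minor, so it takes the label bVI.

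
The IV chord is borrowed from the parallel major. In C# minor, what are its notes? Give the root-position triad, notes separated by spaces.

IV is built on scale degree 4, which is F# in both C# minor and its parallel. Stacking thirds in C# major on F# gives F#–A#–C#.

F# A# C#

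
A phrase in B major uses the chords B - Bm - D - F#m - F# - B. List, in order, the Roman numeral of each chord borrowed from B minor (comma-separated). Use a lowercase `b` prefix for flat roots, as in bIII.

i, bIII, v

B major has the diatonic set B, C#m, D#m, E, F#, G#m, A#dim. B and F# both belong to that set. But Bm (B–D–F#) is foreign: the diatonic I on degree 1 is B, whereas Bm comes from B minor. It is labeled i. D (D–F#–A) doesn't fit — on degree 3 B major would have D#m (iii). D is the degree-3 chord of B minor, so it is the borrowed bIII. But F#m (F#–A–C#) is foreign: the diatonic V on degree 5 is F#, whereas F#m comes from B minor. It is labeled v.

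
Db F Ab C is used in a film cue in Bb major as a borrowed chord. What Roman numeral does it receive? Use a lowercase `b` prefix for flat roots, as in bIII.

The root Db is the lowered 3rd scale degree — diatonically Bb major has D there. Diatonically Bb major has Dm (iii) on that degree; Db–F–Ab–C is instead the major-seventh chord native to Bb minor, so it takes the label bIIImaj7.

bIIImaj7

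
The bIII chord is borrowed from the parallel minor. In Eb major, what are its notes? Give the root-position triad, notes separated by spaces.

Gb Bb Db

Scale degree 3 in Eb major is G. bIII uses the lowered form, Gb, taken from Eb minor. Building the major chord from the parallel minor on Gb: Gb–Bb–Db.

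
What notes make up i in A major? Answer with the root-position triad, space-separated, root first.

i is built on scale degree 1, which is A in both A major and its parallel. Building the minor chord from the parallel minor on A: A–C–E.

A C E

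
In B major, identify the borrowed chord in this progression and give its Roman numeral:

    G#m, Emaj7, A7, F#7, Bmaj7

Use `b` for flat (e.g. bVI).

The diatonic triads in B major are B, C#m, D#m, E, F#, G#m, A#dim. G#m, Emaj7, F#7 and Bmaj7 all belong to that set. A7 (A–C#–E–G) doesn't fit — on degree 7 B major would have A#dim (vii°). A7 is the degree-7 chord of B minor, so it is the borrowed bVII7.

bVII7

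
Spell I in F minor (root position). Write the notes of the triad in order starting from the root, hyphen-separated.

The root, F, is scale degree 1 — the same note in F minor and F major; only the chord quality changes. In F major the chord on F is F–A–C.

F-A-C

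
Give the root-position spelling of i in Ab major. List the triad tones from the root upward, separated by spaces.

The root, Ab, is scale degree 1 — the same note in Ab major and Ab minor; only the chord quality changes. Stacking thirds in Ab minor on Ab gives Ab–Cb–Eb.

Ab Cb Eb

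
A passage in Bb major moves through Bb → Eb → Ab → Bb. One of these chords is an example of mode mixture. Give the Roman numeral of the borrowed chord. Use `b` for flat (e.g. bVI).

Bb major has the diatonic set Bb, Cm, Dm, Eb, F, Gm, Adim. Bb and Eb both belong to that set. Ab (Ab–C–Eb) is not: scale degree 7 in Bb major carries Adim (vii°). In Bb minor the chord on that degree is Ab, so here it functions as bVII, borrowed from the parallel minor.

bVII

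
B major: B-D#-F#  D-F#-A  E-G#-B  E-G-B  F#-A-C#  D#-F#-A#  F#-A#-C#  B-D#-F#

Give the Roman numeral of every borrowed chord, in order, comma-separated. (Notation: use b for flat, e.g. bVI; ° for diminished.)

In B major the diatonic chords are B, C#m, D#m, E, F#, G#m, A#dim. B–D#–F# = B, E–G#–B = E, D#–F#–A# = D#m and F#–A#–C# = F# all belong to that set. D–F#–A is not: scale degree 3 in B major carries D#m (iii). In B minor the chord on that degree is D, so here it functions as bIII, borrowed from the parallel minor. E–G–B is not: scale degree 4 in B major carries E (IV). In B minor the chord on that degree is Em, so here it functions as iv, borrowed from the parallel minor. F#–A–C# doesn't fit — on degree 5 B major would have F# (V). F#m is the degree-5 chord of B minor, so it is the borrowed v.

bIII, iv, v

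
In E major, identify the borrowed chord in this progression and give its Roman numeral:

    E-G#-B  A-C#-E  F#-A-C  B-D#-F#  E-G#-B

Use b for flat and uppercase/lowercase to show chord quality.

The diatonic triads in E major are E, F#m, G#m, A, B, C#m, D#dim. E–G#–B = E, A–C#–E = A and B–D#–F# = B all belong to that set. F#–A–C is not: scale degree 2 in E major carries F#m (ii). In E minor the chord on that degree is F#dim, so here it functions as ii°, borrowed from the parallel minor.

ii°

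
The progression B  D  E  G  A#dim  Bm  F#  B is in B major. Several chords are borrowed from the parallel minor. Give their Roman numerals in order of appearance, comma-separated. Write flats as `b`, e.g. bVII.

In B major the diatonic chords are B, C#m, D#m, E, F#, G#m, A#dim. Of the given chords, B, E, A#dim and F# are diatonic. D (D–F#–A) doesn't fit — on degree 3 B major would have D#m (iii). D is the degree-3 chord of B minor, so it is the borrowed bIII. G (G–B–D) doesn't fit — on degree 6 B major would have G#m (vi). G is the degree-6 chord of B minor, so it is the borrowed bVI. Bm (B–D–F#) is not: scale degree 1 in B major carries B (I). In B minor the chord on that degree is Bm, so here it functions as i, borrowed from the parallel minor.

bIII, bVI, i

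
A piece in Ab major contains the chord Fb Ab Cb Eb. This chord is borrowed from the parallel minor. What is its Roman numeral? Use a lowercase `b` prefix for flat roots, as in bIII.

Fb is the lowered form of scale degree 6 in Ab major (the diatonic degree 6 is F). Fb–Ab–Cb–Eb is a major-seventh chord — the form found in Ab minor, not the diatonic vi (Fm). Borrowed into Ab major it is written bVImaj7.

bVImaj7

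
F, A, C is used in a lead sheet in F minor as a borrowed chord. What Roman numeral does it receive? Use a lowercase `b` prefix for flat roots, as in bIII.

F is scale degree 1 in F minor. Diatonically F minor has Fm (i) on that degree; F–A–C is instead the major chord native to F major, so it takes the label I.

I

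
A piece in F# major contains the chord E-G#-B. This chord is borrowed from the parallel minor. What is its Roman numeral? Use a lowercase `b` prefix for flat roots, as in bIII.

bVII

In F# major scale degree 7 is E#; E is its lowered form, from F# minor. Diatonically F# major has E#dim (vii°) on that degree; E–G#–B is instead the major chord native to F# minor, so it takes the label bVII.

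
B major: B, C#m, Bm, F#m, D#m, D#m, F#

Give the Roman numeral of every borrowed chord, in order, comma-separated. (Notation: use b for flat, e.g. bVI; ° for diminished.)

In B major the diatonic chords are B, C#m, D#m, E, F#, G#m, A#dim. Of the given chords, B, C#m, D#m and F# are diatonic. Bm (B–D–F#) is not: scale degree 1 in B major carries B (I). In B minor the chord on that degree is Bm, so here it functions as i, borrowed from the parallel minor. But F#m (F#–A–C#) is foreign: the diatonic V on degree 5 is F#, whereas F#m comes from B minor. It is labeled v.

i, v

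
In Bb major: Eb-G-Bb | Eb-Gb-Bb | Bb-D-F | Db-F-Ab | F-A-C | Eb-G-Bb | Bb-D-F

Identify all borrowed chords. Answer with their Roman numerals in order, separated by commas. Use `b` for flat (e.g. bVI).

iv, bIII

The diatonic triads in Bb major are Bb, Cm, Dm, Eb, F, Gm, Adim. Of the given chords, Eb–G–Bb = Eb, Bb–D–F = Bb and F–A–C = F are diatonic. But Eb–Gb–Bb is foreign: the diatonic IV on degree 4 is Eb, whereas Ebm comes from Bb minor. It is labeled iv. Db–F–Ab doesn't fit — on degree 3 Bb major would have Dm (iii). Db is the degree-3 chord of Bb minor, so it is the borrowed bIII.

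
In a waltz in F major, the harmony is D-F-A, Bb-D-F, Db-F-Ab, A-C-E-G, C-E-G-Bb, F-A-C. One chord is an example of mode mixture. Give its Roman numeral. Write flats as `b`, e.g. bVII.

The diatonic triads in F major are F, Gm, Am, Bb, C, Dm, Edim. D–F–A = Dm, Bb–D–F = Bb, A–C–E–G = Am7, C–E–G–Bb = C7 and F–A–C = F are all diatonic. Db–F–Ab is not: scale degree 6 in F major carries Dm (vi). In F minor the chord on that degree is Db, so here it functions as bVI, borrowed from the parallel minor.

bVI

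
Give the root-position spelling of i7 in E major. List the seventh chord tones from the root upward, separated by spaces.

E G B D

i7 is built on scale degree 1, which is E in both E major and its parallel. In E minor the chord on E is E–G–B–D.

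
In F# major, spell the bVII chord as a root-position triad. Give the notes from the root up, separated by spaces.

E G# B

The root of bVII is the lowered 7th degree: E# becomes E. Building the major chord from the parallel minor on E: E–G#–B.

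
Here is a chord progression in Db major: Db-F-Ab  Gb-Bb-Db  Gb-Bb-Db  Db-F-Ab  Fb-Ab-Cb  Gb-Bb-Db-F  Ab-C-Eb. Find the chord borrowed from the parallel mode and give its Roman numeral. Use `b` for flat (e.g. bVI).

In Db major the diatonic chords are Db, Ebm, Fm, Gb, Ab, Bbm, Cdim. Db–F–Ab = Db, Gb–Bb–Db = Gb, Gb–Bb–Db–F = Gbmaj7 and Ab–C–Eb = Ab are all diatonic. But Fb–Ab–Cb is foreign: the diatonic iii on degree 3 is Fm, whereas Fb comes from Db minor. It is labeled bIII.

bIII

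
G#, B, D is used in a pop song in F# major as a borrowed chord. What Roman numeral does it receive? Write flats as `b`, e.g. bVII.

The root G# is the diatonic 2nd degree of F# major; the borrowing shows in the chord quality. The diatonic chord on degree 2 would be G#m (ii), but G#–B–D is the diminished chord from F# minor. As a borrowed chord it is labeled ii°.

ii°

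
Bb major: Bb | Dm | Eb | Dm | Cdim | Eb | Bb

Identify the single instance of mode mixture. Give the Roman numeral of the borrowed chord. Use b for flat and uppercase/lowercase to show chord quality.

In Bb major the diatonic chords are Bb, Cm, Dm, Eb, F, Gm, Adim. Bb, Dm and Eb all belong to that set. But Cdim (C–Eb–Gb) is foreign: the diatonic ii on degree 2 is Cm, whereas Cdim comes from Bb minor. It is labeled ii°.

ii°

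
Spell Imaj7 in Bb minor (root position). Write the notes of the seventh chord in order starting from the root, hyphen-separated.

Bb-D-F-A

Imaj7 is built on scale degree 1, which is Bb in both Bb minor and its parallel. In Bb major the chord on Bb is Bb–D–F–A.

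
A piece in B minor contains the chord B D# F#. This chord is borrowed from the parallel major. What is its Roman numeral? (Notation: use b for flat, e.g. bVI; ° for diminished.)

I

The root B is the diatonic 1st degree of B minor; the borrowing shows in the chord quality. Diatonically B minor has Bm (i) on that degree; B–D#–F# is instead the major chord native to B major, so it takes the label I.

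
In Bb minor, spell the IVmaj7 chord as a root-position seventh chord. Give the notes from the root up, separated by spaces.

Eb G Bb D

The root, Eb, is scale degree 4 — the same note in Bb minor and Bb major; only the chord quality changes. In Bb major the chord on Eb is Eb–G–Bb–D.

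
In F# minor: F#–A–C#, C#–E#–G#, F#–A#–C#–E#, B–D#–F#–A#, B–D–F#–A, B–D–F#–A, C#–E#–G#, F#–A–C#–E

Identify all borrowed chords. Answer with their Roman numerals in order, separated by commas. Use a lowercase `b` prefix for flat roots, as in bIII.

The diatonic triads in F# minor (with V from harmonic minor) are F#m, G#dim, A, Bm, C#, D, E. F#–A–C# = F#m, C#–E#–G# = C#, B–D–F#–A = Bm7 and F#–A–C#–E = F#m7 are all diatonic. But F#–A#–C#–E# is foreign: the diatonic i on degree 1 is F#m, whereas F#maj7 comes from F# major. It is labeled Imaj7. B–D#–F#–A# is not: scale degree 4 in F# minor carries Bm (iv). In F# major the chord on that degree is Bmaj7, so here it functions as IVmaj7, borrowed from the parallel major.

Imaj7, IVmaj7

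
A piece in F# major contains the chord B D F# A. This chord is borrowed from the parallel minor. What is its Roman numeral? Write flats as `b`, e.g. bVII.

iv7

B is scale degree 4 in F# major. B–D–F#–A is a minor-seventh chord — the form found in F# minor, not the diatonic IV (B). Borrowed into F# major it is written iv7.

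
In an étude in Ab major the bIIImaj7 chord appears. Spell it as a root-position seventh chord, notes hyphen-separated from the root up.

Cb-Eb-Gb-Bb

bIIImaj7 is built on the lowered scale degree 3. In Ab major degree 3 is C; lowered it becomes Cb. Stacking thirds in Ab minor on Cb gives Cb–Eb–Gb–Bb.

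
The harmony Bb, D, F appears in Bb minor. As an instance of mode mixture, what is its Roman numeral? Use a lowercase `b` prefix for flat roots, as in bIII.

I

The root Bb is the diatonic 1st degree of Bb minor; the borrowing shows in the chord quality. The diatonic chord on degree 1 would be Bbm (i), but Bb–D–F is the major chord from Bb major. As a borrowed chord it is labeled I.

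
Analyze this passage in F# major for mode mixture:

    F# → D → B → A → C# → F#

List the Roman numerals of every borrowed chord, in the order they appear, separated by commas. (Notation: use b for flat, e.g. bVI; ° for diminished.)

bVI, bIII

The diatonic triads in F# major are F#, G#m, A#m, B, C#, D#m, E#dim. F#, B and C# all belong to that set. D (D–F#–A) is not: scale degree 6 in F# major carries D#m (vi). In F# minor the chord on that degree is D, so here it functions as bVI, borrowed from the parallel minor. A (A–C#–E) doesn't fit — on degree 3 F# major would have A#m (iii). A is the degree-3 chord of F# minor, so it is the borrowed bIII.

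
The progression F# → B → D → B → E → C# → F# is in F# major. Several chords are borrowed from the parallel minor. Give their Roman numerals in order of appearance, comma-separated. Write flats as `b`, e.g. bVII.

bVI, bVII

F# major has the diatonic set F#, G#m, A#m, B, C#, D#m, E#dim. F#, B and C# are all diatonic. But D (D–F#–A) is foreign: the diatonic vi on degree 6 is D#m, whereas D comes from F# minor. It is labeled bVI. But E (E–G#–B) is foreign: the diatonic vii° on degree 7 is E#dim, whereas E comes from F# minor. It is labeled bVII.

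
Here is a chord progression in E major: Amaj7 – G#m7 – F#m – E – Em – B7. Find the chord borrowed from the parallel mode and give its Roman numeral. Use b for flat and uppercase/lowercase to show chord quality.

i

In E major the diatonic chords are E, F#m, G#m, A, B, C#m, D#dim. Of the given chords, Amaj7, G#m7, F#m, E and B7 are diatonic. Em (E–G–B) doesn't fit — on degree 1 E major would have E (I). Em is the degree-1 chord of E minor, so it is the borrowed i.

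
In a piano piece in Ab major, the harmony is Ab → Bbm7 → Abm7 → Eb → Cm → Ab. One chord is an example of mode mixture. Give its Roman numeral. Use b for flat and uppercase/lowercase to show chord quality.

Ab major has the diatonic set Ab, Bbm, Cm, Db, Eb, Fm, Gdim. Of the given chords, Ab, Bbm7, Eb and Cm are diatonic. Abm7 (Ab–Cb–Eb–Gb) is not: scale degree 1 in Ab major carries Ab (I). In Ab minor the chord on that degree is Abm7, so here it functions as i7, borrowed from the parallel minor.

i7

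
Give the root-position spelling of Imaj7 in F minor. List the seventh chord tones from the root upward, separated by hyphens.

F-A-C-E

Imaj7 is built on scale degree 1, which is F in both F minor and its parallel. Building the major-seventh chord from the parallel major on F: F–A–C–E.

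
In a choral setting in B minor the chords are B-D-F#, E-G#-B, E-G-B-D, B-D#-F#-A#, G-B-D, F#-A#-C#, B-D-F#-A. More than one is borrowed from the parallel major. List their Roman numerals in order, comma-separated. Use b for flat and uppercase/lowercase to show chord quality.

IV, Imaj7

In B minor (with V from harmonic minor) the diatonic chords are Bm, C#dim, D, Em, F#, G, A. Of the given chords, B–D–F# = Bm, E–G–B–D = Em7, G–B–D = G, F#–A#–C# = F# and B–D–F#–A = Bm7 are diatonic. E–G#–B doesn't fit — on degree 4 B minor would have Em (iv). E is the degree-4 chord of B major, so it is the borrowed IV. B–D#–F#–A# is not: scale degree 1 in B minor carries Bm (i). In B major the chord on that degree is Bmaj7, so here it functions as Imaj7, borrowed from the parallel major.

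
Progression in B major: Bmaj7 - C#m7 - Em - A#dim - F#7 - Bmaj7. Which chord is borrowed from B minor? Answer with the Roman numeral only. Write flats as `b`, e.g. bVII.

iv

In B major the diatonic chords are B, C#m, D#m, E, F#, G#m, A#dim. Of the given chords, Bmaj7, C#m7, A#dim and F#7 are diatonic. But Em (E–G–B) is foreign: the diatonic IV on degree 4 is E, whereas Em comes from B minor. It is labeled iv.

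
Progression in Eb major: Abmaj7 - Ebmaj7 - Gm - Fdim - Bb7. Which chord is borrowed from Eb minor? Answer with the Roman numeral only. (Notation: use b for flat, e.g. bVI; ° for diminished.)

ii°

Eb major has the diatonic set Eb, Fm, Gm, Ab, Bb, Cm, Ddim. Abmaj7, Ebmaj7, Gm and Bb7 are all diatonic. Fdim (F–Ab–Cb) is not: scale degree 2 in Eb major carries Fm (ii). In Eb minor the chord on that degree is Fdim, so here it functions as ii°, borrowed from the parallel minor.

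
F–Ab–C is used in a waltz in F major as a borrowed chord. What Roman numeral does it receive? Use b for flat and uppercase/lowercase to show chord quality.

i

F is scale degree 1 in F major. F–Ab–C is a minor chord — the form found in F minor, not the diatonic I (F). Borrowed into F major it is written i.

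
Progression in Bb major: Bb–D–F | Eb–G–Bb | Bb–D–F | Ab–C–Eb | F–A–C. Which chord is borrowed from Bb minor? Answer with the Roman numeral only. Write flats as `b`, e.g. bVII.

Bb major has the diatonic set Bb, Cm, Dm, Eb, F, Gm, Adim. Of the given chords, Bb–D–F = Bb, Eb–G–Bb = Eb and F–A–C = F are diatonic. Ab–C–Eb doesn't fit — on degree 7 Bb major would have Adim (vii°). Ab is the degree-7 chord of Bb minor, so it is the borrowed bVII.

bVII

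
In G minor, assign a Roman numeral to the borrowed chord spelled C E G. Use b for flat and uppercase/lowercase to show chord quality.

C is scale degree 4 in G minor. Diatonically G minor has Cm (iv) on that degree; C–E–G is instead the major chord native to G major, so it takes the label IV.

IV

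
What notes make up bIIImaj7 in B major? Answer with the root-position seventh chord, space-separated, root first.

Scale degree 3 in B major is D#. bIIImaj7 uses the lowered form, D, taken from B minor. In B minor the chord on D is D–F#–A–C#.

D F# A C#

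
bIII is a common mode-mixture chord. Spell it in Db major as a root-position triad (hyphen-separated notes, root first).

Fb-Ab-Cb

bIII is built on the lowered scale degree 3. In Db major degree 3 is F; lowered it becomes Fb. In Db minor the chord on Fb is Fb–Ab–Cb.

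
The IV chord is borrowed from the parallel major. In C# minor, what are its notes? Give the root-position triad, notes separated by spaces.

The root, F#, is scale degree 4 — the same note in C# minor and C# major; only the chord quality changes. In C# major the chord on F# is F#–A#–C#.

F# A# C#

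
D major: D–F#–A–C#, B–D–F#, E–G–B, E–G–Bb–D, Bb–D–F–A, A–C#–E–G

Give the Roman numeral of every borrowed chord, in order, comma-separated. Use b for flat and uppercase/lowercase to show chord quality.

iiø7, bVImaj7

The diatonic triads in D major are D, Em, F#m, G, A, Bm, C#dim. D–F#–A–C# = Dmaj7, B–D–F# = Bm, E–G–B = Em and A–C#–E–G = A7 are all diatonic. E–G–Bb–D is not: scale degree 2 in D major carries Em (ii). In D minor the chord on that degree is Em7b5, so here it functions as iiø7, borrowed from the parallel minor. But Bb–D–F–A is foreign: the diatonic vi on degree 6 is Bm, whereas Bbmaj7 comes from D minor. It is labeled bVImaj7.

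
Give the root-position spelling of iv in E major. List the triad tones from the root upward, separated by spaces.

A C E

The root, A, is scale degree 4 — the same note in E major and E minor; only the chord quality changes. Building the minor chord from the parallel minor on A: A–C–E.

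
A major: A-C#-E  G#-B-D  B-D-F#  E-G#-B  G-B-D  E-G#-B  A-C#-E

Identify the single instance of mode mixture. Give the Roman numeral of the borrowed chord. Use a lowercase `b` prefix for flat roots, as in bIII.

bVII

The diatonic triads in A major are A, Bm, C#m, D, E, F#m, G#dim. Of the given chords, A–C#–E = A, G#–B–D = G#dim, B–D–F# = Bm and E–G#–B = E are diatonic. G–B–D is not: scale degree 7 in A major carries G#dim (vii°). In A minor the chord on that degree is G, so here it functions as bVII, borrowed from the parallel minor.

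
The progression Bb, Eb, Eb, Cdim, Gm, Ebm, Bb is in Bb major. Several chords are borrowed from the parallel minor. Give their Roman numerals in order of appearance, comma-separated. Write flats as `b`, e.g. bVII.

ii°, iv

In Bb major the diatonic chords are Bb, Cm, Dm, Eb, F, Gm, Adim. Bb, Eb and Gm are all diatonic. Cdim (C–Eb–Gb) doesn't fit — on degree 2 Bb major would have Cm (ii). Cdim is the degree-2 chord of Bb minor, so it is the borrowed ii°. Ebm (Eb–Gb–Bb) doesn't fit — on degree 4 Bb major would have Eb (IV). Ebm is the degree-4 chord of Bb minor, so it is the borrowed iv.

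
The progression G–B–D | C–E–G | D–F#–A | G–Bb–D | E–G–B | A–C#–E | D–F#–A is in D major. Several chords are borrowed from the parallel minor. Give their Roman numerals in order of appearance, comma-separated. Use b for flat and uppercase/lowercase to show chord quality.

D major has the diatonic set D, Em, F#m, G, A, Bm, C#dim. G–B–D = G, D–F#–A = D, E–G–B = Em and A–C#–E = A are all diatonic. C–E–G doesn't fit — on degree 7 D major would have C#dim (vii°). C is the degree-7 chord of D minor, so it is the borrowed bVII. G–Bb–D doesn't fit — on degree 4 D major would have G (IV). Gm is the degree-4 chord of D minor, so it is the borrowed iv.

bVII, iv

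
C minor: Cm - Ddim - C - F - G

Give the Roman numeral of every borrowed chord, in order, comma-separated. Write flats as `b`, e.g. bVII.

The diatonic triads in C minor (with V from harmonic minor) are Cm, Ddim, Eb, Fm, G, Ab, Bb. Cm, Ddim and G all belong to that set. But C (C–E–G) is foreign: the diatonic i on degree 1 is Cm, whereas C comes from C major. It is labeled I. F (F–A–C) is not: scale degree 4 in C minor carries Fm (iv). In C major the chord on that degree is F, so here it functions as IV, borrowed from the parallel major.

I, IV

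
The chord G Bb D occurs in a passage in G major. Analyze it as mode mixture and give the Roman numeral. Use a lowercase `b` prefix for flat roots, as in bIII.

The root G is the diatonic 1st degree of G major; the borrowing shows in the chord quality. Diatonically G major has G (I) on that degree; G–Bb–D is instead the minor chord native to G minor, so it takes the label i.

i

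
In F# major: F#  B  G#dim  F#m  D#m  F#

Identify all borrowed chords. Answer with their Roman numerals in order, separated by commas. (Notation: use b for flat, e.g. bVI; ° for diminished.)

ii°, i

F# major has the diatonic set F#, G#m, A#m, B, C#, D#m, E#dim. F#, B and D#m are all diatonic. G#dim (G#–B–D) doesn't fit — on degree 2 F# major would have G#m (ii). G#dim is the degree-2 chord of F# minor, so it is the borrowed ii°. But F#m (F#–A–C#) is foreign: the diatonic I on degree 1 is F#, whereas F#m comes from F# minor. It is labeled i.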